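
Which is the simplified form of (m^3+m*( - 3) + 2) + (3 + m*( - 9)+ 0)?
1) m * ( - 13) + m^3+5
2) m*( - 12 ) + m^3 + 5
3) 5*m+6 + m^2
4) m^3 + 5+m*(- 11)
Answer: 2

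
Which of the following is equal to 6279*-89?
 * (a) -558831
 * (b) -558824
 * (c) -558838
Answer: a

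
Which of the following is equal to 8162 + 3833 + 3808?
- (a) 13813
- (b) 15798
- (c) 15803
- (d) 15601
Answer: c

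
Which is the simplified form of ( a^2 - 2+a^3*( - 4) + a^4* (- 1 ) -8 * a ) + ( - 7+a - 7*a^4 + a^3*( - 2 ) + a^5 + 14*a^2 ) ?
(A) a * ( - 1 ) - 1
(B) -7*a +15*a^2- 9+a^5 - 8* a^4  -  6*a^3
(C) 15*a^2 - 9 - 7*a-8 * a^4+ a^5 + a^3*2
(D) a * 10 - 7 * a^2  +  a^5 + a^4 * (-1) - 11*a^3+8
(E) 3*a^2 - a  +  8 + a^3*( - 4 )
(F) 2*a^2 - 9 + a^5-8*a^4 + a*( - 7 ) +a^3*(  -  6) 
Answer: B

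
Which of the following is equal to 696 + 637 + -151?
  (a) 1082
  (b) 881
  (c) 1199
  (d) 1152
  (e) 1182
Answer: e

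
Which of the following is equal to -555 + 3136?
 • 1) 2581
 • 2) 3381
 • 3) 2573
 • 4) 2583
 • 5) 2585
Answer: 1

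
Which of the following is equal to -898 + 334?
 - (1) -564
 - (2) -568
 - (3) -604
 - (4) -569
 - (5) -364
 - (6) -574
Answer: 1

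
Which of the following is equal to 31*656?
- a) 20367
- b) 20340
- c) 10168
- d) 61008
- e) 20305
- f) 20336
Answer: f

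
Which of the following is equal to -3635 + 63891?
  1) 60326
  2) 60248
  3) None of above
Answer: 3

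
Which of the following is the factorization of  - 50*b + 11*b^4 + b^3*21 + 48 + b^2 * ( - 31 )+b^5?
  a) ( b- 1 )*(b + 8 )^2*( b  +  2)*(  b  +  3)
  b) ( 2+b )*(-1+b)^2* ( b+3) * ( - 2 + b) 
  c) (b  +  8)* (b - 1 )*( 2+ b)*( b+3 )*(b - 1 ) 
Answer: c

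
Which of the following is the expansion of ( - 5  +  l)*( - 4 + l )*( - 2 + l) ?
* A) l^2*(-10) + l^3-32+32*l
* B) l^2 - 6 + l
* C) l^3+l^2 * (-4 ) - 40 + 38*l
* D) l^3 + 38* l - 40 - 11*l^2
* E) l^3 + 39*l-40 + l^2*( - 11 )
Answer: D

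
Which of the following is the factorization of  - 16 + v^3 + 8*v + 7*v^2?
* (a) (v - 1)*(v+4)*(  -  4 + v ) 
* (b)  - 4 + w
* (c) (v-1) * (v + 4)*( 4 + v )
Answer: c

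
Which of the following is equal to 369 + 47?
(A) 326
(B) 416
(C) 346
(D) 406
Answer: B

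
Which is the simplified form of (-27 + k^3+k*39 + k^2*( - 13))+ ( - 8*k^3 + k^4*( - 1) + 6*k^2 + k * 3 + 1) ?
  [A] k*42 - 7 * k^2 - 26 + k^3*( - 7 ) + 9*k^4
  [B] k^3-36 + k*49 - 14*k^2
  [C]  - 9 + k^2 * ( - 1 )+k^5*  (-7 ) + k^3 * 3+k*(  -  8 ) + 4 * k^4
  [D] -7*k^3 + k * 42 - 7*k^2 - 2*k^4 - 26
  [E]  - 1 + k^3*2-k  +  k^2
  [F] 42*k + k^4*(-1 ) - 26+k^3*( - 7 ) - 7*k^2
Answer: F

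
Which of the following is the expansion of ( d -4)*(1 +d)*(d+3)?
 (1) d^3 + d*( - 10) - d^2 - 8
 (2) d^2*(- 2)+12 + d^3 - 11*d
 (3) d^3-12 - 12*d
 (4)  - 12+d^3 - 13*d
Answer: 4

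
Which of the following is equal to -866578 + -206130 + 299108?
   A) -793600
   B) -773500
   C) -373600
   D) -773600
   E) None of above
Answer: D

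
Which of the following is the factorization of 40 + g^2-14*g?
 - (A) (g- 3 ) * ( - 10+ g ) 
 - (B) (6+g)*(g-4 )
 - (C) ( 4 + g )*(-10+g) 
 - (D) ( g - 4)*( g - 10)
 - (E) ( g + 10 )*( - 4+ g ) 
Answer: D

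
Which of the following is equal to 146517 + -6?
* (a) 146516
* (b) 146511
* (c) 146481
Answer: b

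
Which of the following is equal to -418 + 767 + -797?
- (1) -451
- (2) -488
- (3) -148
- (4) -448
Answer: 4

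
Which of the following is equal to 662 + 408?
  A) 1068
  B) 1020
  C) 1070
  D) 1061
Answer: C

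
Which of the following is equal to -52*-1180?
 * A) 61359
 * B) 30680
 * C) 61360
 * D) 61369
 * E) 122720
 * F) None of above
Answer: C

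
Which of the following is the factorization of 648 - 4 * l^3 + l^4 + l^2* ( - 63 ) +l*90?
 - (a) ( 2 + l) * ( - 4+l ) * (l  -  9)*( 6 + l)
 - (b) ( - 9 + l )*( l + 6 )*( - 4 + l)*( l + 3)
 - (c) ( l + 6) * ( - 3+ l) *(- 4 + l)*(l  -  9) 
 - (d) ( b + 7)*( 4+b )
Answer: b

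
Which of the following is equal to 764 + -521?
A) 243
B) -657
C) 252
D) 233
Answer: A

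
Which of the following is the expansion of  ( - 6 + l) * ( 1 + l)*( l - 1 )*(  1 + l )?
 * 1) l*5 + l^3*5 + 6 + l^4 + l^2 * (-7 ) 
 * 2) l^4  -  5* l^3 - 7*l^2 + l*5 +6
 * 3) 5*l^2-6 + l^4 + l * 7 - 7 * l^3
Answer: 2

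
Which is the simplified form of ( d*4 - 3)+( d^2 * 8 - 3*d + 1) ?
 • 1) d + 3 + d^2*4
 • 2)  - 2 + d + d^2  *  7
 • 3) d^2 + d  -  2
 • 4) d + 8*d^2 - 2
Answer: 4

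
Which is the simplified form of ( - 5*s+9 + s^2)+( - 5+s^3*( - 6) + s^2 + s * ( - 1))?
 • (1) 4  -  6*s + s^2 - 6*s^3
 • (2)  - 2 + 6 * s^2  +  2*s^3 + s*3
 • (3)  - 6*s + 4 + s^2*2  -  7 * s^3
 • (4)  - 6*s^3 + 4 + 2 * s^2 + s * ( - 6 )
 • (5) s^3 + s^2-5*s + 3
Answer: 4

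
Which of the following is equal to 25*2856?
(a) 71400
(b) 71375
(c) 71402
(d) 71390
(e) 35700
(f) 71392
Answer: a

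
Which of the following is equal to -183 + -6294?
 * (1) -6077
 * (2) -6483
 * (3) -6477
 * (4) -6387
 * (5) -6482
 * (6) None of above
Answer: 3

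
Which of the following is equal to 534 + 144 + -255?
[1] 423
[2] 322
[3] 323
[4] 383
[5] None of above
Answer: 1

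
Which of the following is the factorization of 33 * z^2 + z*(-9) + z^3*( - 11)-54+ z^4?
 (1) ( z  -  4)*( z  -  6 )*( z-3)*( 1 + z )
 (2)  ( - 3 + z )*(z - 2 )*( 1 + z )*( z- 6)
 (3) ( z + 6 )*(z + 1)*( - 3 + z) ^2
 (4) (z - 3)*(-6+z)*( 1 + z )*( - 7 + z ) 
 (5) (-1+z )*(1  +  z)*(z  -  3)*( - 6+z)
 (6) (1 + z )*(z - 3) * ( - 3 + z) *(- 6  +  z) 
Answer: 6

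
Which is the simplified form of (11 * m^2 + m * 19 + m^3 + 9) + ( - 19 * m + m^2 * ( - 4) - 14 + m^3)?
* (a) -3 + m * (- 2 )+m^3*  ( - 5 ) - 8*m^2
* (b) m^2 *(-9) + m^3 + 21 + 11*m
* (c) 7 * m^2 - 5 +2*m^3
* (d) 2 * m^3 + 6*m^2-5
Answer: c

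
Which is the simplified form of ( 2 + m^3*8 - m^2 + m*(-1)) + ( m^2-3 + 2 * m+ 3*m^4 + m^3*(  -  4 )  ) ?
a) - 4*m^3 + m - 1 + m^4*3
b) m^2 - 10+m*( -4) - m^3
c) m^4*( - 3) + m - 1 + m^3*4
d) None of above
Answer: d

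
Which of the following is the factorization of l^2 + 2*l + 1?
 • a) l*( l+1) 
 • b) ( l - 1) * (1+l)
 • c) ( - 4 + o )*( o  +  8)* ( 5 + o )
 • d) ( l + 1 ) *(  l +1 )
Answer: d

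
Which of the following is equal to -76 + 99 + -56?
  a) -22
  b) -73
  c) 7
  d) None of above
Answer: d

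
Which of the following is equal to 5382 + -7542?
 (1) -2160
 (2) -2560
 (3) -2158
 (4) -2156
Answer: 1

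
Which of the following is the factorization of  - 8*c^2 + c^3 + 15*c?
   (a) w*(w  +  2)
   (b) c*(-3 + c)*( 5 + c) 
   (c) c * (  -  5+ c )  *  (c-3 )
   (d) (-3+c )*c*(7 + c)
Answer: c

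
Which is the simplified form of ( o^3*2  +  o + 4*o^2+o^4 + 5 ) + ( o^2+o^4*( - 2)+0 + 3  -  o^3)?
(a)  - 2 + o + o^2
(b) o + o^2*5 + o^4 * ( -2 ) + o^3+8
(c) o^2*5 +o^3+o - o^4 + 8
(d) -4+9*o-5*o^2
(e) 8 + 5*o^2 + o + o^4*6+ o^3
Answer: c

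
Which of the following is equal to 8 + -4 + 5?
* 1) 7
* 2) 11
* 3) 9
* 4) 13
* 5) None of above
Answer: 3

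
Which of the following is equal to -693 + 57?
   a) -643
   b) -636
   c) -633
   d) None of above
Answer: b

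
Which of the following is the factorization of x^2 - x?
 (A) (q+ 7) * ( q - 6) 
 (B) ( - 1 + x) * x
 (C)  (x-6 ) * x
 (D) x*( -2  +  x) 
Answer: B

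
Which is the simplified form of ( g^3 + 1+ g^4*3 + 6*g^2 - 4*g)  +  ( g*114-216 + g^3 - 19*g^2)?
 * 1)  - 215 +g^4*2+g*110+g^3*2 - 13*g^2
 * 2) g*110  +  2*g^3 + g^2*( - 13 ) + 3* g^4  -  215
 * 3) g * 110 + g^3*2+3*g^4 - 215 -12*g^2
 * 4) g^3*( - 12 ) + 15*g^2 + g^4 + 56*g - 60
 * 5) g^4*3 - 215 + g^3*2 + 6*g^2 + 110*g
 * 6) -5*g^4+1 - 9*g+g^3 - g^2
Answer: 2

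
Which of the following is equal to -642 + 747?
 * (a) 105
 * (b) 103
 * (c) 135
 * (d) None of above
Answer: a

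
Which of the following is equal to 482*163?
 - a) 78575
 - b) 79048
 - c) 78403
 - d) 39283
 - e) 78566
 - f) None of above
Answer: e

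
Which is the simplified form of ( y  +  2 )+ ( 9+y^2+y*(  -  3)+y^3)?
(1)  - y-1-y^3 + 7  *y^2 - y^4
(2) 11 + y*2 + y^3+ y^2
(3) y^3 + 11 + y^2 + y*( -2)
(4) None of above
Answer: 3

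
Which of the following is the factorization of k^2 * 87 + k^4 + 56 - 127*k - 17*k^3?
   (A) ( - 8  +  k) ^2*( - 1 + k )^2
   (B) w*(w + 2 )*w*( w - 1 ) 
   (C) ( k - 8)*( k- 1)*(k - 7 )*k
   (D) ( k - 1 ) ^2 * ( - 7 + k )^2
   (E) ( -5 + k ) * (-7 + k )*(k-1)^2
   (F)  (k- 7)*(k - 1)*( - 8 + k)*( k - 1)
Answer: F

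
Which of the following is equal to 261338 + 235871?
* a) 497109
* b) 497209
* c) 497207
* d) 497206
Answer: b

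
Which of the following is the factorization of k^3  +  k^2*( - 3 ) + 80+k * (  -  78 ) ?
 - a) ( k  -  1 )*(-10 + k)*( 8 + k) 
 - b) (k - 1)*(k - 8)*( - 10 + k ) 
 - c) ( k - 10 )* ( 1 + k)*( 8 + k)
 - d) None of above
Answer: a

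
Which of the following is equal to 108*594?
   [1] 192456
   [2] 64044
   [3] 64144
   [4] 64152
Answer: 4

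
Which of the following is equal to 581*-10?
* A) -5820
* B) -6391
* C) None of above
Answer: C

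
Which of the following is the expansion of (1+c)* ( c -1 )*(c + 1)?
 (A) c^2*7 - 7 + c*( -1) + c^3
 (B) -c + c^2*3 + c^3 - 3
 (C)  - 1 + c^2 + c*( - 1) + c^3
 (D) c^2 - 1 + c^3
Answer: C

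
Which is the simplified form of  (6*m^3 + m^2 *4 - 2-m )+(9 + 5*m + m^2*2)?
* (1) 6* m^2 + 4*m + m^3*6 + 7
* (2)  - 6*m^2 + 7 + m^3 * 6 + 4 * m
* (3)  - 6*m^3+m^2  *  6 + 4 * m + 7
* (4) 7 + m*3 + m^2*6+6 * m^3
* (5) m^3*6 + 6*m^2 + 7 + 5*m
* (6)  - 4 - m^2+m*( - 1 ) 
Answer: 1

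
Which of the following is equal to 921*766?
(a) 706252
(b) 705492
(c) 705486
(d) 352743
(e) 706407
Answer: c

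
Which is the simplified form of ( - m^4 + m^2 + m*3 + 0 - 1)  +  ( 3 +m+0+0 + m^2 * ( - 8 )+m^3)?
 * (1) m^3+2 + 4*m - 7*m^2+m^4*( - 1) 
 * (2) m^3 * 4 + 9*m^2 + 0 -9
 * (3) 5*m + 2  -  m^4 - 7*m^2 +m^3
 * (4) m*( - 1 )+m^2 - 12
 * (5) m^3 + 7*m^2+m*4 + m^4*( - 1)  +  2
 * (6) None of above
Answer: 1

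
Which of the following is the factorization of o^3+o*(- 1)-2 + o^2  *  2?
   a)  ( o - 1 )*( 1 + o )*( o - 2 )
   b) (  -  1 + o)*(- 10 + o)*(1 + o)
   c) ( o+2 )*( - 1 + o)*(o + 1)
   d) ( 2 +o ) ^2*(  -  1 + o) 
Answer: c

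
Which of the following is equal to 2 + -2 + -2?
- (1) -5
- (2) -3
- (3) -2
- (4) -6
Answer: 3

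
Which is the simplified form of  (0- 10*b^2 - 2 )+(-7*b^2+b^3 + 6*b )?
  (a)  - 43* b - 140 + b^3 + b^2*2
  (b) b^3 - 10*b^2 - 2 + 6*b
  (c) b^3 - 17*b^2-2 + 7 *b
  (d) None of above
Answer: d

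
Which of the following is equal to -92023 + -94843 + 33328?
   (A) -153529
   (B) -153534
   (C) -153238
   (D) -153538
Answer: D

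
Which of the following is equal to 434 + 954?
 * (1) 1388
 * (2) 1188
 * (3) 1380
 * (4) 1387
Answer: 1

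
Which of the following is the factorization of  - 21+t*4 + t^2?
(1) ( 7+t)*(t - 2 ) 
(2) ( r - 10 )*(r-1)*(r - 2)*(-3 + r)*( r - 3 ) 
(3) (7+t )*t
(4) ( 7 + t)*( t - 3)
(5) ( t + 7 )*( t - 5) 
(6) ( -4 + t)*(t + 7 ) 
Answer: 4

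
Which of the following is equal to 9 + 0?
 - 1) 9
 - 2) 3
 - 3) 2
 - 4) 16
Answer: 1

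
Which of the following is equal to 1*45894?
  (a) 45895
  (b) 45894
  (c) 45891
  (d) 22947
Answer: b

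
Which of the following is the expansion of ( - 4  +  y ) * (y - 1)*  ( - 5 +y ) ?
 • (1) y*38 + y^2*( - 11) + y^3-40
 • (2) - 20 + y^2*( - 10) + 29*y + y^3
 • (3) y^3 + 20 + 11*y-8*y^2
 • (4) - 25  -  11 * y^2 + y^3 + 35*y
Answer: 2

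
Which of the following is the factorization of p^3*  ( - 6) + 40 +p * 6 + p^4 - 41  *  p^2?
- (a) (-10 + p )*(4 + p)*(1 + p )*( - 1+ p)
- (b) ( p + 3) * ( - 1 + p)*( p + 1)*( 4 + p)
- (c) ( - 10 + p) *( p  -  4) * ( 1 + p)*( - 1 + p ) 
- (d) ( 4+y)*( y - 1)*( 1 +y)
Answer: a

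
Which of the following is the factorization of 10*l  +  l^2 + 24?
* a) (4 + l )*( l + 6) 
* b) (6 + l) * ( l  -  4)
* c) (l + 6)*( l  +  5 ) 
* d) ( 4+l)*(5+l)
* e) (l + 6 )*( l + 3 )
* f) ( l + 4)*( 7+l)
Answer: a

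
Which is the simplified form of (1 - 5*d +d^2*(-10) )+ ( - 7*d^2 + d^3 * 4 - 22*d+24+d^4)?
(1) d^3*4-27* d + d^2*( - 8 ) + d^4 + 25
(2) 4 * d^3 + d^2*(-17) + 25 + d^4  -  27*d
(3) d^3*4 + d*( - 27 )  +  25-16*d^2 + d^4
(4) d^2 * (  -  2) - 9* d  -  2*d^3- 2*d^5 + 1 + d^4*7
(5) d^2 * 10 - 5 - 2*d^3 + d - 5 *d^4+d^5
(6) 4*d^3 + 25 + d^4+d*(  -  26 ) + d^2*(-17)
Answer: 2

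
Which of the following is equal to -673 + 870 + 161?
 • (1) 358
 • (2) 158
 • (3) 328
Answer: 1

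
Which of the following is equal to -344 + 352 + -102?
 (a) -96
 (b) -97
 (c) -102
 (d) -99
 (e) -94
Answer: e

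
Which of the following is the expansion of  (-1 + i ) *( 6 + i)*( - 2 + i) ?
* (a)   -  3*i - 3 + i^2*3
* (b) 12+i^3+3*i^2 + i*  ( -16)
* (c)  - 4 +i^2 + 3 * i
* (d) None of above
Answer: b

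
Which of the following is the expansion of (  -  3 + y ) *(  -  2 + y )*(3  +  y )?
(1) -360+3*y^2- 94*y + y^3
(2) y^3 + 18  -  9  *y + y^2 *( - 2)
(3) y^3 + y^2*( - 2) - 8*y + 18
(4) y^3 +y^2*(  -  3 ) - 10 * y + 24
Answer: 2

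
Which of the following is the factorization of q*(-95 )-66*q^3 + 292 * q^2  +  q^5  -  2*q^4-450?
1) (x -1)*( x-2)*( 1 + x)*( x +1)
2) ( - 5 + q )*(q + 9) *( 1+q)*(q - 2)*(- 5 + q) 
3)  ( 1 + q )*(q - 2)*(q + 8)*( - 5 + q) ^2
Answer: 2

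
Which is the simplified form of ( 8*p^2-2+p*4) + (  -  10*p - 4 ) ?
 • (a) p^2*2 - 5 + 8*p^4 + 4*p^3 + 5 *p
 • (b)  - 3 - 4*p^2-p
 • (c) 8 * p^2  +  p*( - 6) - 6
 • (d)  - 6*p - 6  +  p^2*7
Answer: c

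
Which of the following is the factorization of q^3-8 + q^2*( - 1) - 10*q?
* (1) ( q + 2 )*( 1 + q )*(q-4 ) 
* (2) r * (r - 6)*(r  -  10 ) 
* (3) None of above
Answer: 1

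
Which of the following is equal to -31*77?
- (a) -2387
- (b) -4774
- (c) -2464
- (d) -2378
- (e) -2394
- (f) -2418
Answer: a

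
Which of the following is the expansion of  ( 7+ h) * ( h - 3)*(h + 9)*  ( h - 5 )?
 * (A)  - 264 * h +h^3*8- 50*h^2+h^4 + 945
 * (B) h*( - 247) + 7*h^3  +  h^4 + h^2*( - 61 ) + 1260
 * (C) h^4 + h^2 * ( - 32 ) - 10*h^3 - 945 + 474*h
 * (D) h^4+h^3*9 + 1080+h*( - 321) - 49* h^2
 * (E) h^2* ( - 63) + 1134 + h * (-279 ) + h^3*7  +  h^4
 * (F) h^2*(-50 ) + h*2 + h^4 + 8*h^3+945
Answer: A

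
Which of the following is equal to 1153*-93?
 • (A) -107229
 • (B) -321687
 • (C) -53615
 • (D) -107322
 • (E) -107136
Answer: A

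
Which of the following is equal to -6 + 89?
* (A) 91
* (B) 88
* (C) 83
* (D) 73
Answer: C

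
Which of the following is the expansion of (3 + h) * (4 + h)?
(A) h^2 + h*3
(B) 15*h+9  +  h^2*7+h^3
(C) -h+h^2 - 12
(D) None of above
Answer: D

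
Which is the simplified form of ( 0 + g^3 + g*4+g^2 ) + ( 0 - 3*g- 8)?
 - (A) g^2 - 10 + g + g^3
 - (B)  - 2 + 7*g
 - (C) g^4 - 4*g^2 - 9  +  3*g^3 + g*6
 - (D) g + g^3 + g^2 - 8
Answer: D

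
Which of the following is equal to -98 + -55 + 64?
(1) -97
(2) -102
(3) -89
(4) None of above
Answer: 3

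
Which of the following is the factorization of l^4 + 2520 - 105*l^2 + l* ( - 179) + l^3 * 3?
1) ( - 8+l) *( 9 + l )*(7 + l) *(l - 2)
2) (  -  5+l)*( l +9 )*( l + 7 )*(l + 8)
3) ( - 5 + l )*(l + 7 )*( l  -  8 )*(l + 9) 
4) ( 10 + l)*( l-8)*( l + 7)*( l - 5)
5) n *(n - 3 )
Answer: 3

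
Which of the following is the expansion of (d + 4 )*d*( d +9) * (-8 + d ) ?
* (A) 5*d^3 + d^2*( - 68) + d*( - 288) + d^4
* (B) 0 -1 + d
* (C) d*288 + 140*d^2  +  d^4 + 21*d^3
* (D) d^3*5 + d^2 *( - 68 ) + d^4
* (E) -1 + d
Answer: A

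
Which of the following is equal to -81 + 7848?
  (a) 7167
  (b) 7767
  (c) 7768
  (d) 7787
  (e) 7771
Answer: b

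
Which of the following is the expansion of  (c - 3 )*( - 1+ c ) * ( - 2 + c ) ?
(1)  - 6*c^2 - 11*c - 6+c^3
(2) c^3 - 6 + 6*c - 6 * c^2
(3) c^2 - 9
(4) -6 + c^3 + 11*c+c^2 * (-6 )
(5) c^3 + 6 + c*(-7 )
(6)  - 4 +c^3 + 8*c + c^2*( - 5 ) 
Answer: 4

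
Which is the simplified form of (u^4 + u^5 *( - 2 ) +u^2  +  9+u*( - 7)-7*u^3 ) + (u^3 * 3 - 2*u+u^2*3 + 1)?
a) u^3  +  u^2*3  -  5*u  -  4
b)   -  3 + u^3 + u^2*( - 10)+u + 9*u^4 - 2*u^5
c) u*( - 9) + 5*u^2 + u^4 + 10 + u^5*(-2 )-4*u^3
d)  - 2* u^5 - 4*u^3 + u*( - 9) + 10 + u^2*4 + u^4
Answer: d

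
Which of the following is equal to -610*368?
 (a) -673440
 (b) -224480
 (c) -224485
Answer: b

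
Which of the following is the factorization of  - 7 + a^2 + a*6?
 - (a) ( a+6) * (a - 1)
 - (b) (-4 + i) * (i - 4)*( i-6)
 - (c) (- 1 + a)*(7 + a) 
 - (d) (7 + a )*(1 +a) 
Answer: c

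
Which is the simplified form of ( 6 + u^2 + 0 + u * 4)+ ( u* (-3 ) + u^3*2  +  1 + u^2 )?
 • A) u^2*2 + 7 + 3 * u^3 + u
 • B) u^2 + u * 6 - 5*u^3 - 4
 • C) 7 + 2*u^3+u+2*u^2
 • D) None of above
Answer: C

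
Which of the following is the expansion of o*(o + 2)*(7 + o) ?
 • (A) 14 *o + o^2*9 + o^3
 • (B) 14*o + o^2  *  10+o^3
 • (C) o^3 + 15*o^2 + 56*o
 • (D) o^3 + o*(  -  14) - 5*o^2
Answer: A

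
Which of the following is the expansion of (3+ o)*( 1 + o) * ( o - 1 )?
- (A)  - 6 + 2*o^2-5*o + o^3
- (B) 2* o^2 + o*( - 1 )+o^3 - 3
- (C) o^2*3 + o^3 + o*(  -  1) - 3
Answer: C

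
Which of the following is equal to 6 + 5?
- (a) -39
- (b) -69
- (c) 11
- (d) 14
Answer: c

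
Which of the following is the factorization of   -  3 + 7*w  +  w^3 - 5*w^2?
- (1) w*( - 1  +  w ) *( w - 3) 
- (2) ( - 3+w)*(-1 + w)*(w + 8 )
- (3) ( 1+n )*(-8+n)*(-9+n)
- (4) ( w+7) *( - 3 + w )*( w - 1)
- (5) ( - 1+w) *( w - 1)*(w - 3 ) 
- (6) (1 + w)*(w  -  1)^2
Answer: 5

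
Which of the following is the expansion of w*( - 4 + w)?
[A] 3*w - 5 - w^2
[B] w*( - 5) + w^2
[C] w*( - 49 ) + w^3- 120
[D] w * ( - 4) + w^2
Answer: D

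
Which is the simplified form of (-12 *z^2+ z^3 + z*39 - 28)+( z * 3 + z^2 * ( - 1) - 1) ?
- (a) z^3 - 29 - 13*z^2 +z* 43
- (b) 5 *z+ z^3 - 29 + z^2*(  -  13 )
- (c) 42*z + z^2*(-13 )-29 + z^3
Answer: c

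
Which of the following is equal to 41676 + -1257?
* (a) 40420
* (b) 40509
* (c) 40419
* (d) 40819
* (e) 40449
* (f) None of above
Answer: c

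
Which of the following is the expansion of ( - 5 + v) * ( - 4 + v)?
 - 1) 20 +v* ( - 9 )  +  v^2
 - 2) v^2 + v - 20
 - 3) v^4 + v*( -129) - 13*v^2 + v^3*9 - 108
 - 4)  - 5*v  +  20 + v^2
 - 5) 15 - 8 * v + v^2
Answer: 1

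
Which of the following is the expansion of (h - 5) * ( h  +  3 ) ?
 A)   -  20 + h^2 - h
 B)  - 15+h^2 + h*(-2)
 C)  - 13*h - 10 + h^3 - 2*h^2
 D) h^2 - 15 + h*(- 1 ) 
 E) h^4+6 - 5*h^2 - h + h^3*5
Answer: B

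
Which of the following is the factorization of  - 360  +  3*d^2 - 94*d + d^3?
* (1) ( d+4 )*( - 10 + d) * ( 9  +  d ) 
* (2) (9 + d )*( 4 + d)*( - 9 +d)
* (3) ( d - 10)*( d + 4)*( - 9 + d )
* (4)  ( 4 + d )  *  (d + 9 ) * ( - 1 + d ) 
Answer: 1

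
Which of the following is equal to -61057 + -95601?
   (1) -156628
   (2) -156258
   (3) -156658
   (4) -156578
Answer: 3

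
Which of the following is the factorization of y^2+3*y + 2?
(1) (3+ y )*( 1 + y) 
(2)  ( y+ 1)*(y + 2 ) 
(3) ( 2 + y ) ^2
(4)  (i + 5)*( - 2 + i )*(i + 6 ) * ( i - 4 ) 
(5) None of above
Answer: 2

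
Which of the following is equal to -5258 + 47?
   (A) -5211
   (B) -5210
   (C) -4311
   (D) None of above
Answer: A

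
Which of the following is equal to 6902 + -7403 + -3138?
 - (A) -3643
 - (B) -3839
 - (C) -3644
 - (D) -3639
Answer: D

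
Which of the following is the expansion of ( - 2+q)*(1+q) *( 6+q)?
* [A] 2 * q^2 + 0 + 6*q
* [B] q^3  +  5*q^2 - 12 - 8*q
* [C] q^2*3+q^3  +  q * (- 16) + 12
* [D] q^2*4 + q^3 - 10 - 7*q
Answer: B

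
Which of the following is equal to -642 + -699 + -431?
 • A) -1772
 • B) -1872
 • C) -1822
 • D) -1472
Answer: A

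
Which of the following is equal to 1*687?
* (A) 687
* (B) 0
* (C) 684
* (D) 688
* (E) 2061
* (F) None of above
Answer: A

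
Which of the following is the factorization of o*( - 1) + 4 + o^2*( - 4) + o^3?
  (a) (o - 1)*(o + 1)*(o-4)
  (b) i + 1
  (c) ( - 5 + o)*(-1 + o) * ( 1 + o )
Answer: a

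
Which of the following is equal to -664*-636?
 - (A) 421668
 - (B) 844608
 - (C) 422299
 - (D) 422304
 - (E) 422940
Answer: D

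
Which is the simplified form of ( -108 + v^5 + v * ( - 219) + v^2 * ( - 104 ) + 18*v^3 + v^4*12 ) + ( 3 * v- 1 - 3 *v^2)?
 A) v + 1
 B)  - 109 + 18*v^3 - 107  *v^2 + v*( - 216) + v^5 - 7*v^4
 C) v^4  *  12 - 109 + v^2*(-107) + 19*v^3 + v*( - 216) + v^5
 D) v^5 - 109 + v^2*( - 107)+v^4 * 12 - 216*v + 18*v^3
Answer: D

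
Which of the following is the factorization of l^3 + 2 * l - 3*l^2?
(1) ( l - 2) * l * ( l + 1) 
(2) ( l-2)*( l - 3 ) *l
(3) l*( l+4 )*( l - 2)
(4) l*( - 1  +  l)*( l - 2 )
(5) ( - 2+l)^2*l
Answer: 4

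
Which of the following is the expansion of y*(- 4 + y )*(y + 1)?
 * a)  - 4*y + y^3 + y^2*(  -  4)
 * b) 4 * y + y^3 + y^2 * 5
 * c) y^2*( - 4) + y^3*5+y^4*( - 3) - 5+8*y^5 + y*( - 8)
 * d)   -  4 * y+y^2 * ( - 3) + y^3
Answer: d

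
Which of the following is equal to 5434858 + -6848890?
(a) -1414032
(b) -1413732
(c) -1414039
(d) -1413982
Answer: a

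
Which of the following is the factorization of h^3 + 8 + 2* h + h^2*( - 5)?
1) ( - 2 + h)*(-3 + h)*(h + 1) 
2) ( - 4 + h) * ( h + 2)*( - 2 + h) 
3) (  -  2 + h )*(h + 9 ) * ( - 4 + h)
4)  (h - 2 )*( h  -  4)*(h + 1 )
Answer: 4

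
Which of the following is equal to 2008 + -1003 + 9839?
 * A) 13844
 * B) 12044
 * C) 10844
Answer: C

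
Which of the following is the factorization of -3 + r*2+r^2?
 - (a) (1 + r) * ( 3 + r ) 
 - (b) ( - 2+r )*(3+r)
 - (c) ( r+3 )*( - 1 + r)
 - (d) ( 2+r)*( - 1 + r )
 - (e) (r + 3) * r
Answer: c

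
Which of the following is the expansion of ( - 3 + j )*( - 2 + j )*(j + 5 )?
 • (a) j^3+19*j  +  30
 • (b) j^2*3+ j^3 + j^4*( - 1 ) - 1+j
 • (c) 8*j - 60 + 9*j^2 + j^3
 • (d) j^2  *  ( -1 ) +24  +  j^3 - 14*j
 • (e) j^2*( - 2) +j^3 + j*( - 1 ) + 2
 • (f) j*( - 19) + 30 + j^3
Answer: f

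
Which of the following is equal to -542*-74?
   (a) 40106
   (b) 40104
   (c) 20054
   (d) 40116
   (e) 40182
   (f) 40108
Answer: f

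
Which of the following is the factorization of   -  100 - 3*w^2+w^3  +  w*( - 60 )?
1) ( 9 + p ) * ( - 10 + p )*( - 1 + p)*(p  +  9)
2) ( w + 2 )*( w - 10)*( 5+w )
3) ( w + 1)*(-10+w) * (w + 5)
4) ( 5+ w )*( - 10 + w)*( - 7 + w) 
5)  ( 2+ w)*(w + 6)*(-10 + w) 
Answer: 2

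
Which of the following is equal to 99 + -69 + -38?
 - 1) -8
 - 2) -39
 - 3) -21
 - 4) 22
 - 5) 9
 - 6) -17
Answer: 1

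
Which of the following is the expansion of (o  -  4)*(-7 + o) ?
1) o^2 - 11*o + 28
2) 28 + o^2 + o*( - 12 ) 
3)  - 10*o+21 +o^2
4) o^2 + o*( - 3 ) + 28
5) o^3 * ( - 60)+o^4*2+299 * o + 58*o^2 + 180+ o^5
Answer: 1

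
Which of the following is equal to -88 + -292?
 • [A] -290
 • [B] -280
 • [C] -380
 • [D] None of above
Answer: C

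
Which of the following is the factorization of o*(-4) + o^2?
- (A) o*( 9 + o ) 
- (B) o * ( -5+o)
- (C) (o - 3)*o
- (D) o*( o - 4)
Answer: D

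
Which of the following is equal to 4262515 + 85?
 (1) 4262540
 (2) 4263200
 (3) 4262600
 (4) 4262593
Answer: 3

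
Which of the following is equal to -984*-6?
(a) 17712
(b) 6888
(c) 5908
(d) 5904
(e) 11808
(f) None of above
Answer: d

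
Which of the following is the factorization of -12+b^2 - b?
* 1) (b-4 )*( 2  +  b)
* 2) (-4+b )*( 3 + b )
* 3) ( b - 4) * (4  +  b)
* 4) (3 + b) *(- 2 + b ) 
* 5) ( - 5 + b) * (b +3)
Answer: 2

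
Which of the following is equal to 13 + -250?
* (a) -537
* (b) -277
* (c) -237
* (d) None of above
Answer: c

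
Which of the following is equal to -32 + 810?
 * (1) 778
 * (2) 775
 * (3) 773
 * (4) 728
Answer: 1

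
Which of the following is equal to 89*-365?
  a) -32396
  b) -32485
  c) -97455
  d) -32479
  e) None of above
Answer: b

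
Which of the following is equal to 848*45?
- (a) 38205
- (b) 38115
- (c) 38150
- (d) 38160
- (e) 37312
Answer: d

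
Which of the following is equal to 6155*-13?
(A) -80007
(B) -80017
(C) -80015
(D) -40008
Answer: C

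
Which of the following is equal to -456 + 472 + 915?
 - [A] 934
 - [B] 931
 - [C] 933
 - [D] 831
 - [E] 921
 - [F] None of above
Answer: B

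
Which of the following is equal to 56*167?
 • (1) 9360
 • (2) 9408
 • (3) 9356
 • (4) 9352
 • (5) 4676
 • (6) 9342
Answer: 4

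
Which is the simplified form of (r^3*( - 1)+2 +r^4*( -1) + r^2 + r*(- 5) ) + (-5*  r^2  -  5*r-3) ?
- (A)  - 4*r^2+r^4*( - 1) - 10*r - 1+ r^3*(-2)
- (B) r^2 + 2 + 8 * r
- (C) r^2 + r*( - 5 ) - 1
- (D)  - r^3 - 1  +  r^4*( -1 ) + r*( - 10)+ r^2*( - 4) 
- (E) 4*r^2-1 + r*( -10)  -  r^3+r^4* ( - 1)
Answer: D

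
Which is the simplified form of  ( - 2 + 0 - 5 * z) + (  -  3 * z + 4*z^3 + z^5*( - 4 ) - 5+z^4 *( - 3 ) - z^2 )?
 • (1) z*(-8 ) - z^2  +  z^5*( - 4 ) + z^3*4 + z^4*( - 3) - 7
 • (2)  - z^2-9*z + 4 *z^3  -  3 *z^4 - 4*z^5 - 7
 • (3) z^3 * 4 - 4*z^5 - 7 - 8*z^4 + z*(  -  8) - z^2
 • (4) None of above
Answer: 1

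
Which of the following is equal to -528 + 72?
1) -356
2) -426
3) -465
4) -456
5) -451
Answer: 4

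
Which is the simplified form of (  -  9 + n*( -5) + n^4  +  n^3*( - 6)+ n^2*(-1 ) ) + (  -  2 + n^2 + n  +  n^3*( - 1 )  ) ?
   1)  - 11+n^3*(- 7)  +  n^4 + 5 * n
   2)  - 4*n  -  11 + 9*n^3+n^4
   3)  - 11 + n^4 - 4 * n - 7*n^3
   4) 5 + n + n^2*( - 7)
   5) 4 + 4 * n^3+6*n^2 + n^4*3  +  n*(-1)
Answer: 3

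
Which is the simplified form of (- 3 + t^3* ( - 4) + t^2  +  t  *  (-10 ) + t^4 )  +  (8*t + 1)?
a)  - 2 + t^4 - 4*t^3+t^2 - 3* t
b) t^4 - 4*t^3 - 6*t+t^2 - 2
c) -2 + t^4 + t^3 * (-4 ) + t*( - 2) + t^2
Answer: c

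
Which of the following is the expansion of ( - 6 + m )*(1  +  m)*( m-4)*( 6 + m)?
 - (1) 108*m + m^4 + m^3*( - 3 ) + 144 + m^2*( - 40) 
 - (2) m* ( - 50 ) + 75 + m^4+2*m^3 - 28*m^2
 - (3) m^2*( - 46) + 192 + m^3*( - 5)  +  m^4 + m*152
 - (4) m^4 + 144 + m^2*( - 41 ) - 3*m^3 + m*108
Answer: 1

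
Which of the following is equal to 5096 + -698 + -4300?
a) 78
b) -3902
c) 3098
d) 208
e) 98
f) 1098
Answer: e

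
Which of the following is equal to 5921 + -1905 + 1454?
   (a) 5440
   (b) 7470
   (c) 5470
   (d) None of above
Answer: c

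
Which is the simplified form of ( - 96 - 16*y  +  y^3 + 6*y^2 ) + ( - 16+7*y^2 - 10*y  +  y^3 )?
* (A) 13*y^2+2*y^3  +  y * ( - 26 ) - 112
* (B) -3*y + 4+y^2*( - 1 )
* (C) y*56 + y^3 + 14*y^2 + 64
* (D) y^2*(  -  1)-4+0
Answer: A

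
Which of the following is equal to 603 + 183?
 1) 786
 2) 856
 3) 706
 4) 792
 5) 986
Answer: 1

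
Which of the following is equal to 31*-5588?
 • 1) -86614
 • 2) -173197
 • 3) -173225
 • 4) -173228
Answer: 4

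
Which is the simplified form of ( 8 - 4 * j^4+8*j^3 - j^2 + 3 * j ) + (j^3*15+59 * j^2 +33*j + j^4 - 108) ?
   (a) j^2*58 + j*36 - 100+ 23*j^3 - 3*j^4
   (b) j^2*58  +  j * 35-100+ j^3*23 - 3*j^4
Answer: a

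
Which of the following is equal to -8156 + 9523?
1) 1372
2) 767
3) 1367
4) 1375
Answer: 3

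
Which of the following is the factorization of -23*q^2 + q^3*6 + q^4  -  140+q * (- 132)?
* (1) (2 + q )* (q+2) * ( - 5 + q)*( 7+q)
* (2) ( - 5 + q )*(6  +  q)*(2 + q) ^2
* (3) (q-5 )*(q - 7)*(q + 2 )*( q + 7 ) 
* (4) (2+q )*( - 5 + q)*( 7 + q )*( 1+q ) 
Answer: 1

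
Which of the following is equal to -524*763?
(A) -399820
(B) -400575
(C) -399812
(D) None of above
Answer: C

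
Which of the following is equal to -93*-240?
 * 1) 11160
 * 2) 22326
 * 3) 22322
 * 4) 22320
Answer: 4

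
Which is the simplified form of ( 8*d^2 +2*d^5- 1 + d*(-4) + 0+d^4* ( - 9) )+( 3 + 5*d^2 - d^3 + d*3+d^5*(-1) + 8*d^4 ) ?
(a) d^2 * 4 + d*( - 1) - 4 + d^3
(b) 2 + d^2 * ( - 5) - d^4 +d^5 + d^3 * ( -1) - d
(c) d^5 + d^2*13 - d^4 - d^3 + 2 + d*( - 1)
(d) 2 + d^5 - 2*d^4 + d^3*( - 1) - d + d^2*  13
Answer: c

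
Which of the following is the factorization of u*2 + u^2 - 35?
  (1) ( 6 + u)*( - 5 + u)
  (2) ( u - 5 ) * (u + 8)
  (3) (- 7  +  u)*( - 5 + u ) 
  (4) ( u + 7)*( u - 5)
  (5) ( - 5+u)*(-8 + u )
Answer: 4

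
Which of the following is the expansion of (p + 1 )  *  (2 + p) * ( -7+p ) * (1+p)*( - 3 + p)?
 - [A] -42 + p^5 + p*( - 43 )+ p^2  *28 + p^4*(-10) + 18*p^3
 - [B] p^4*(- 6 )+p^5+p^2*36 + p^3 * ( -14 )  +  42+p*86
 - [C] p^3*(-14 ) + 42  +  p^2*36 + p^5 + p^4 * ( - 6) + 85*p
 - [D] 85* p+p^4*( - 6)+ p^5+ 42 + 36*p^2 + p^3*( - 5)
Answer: C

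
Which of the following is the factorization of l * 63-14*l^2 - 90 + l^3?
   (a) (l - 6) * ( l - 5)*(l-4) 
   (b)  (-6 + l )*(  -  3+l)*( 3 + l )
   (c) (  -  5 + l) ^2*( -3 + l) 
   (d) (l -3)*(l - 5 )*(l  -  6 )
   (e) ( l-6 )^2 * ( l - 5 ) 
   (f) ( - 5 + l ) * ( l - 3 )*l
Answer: d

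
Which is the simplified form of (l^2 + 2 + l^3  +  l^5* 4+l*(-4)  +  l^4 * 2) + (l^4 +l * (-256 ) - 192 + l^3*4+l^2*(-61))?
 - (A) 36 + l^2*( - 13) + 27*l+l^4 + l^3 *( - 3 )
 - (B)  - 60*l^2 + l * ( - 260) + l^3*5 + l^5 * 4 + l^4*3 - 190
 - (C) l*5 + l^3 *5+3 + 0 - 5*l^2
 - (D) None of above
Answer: B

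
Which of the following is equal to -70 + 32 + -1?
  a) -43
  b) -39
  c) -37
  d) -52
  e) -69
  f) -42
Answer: b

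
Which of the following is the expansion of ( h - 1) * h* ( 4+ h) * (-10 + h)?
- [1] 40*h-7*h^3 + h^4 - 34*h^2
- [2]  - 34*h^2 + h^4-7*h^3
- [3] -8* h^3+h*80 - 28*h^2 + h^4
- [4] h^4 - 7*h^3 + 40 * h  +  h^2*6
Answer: 1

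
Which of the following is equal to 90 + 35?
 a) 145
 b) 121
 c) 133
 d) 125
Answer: d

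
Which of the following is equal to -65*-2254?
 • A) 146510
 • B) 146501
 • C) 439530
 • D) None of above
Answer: A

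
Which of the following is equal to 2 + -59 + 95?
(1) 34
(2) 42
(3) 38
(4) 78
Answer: 3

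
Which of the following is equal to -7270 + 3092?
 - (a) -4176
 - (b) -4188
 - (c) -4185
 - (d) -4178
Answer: d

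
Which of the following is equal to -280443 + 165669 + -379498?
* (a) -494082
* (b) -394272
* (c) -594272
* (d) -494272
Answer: d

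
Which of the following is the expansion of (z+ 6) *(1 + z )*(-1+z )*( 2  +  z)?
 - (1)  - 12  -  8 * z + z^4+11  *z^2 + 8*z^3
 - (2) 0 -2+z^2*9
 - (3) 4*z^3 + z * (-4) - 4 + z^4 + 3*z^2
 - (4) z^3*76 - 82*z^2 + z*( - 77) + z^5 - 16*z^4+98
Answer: 1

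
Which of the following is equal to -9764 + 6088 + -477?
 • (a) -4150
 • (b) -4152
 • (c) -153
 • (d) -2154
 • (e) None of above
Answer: e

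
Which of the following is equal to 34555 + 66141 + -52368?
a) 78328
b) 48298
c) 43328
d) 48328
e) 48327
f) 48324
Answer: d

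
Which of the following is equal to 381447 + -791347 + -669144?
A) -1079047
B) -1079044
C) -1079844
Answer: B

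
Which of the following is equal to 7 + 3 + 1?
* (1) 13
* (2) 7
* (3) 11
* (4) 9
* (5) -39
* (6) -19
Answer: 3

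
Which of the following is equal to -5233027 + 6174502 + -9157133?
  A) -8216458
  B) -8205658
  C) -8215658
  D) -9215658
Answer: C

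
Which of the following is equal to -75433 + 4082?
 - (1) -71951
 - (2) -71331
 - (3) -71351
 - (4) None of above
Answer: 3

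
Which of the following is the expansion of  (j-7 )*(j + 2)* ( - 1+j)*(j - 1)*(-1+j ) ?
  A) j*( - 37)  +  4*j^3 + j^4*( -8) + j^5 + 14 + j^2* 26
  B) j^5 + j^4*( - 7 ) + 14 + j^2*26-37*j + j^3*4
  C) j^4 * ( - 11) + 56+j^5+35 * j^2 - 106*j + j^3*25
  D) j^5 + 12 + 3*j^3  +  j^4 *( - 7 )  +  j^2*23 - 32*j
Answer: A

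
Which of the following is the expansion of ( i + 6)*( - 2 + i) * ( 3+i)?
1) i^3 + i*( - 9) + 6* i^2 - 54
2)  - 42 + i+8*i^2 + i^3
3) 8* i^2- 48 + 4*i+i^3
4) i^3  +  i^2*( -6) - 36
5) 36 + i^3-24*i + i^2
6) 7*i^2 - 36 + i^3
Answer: 6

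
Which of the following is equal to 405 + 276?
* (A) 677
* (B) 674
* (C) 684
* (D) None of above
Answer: D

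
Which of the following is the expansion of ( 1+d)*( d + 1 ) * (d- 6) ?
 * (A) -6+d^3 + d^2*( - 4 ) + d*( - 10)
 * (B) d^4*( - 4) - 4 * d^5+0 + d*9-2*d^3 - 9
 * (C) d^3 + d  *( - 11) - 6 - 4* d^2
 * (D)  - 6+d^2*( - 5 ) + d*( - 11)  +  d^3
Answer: C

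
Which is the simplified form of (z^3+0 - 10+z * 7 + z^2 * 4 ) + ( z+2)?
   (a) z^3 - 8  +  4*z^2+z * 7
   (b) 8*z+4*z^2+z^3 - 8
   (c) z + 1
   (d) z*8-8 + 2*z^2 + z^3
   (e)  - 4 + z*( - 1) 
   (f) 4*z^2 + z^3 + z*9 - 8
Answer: b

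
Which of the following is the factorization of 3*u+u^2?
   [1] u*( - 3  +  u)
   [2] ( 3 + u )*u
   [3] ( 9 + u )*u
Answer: 2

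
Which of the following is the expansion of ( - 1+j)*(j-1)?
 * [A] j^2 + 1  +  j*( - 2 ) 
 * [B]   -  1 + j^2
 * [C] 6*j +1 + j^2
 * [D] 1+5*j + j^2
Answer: A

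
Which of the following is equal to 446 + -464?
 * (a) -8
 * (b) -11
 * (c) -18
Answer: c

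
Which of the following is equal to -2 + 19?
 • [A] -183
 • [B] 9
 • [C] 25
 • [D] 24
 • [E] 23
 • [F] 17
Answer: F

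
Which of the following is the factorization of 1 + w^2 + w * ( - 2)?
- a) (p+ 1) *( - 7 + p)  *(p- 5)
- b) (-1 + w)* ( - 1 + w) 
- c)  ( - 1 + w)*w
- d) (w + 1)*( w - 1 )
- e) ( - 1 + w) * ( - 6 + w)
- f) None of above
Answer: b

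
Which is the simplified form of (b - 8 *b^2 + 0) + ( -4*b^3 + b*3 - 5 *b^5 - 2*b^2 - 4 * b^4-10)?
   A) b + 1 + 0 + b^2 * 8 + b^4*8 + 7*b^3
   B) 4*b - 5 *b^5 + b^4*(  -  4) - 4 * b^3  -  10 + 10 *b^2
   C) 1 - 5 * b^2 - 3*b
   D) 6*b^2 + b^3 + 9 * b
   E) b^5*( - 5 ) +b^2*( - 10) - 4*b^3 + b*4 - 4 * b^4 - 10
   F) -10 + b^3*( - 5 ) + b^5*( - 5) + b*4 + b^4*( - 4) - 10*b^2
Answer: E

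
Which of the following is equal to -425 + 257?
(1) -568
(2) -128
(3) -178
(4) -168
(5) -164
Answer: 4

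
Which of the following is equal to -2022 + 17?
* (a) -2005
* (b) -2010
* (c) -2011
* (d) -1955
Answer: a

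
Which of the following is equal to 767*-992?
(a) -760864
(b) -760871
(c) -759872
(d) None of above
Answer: a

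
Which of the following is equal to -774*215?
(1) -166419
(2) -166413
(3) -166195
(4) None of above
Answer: 4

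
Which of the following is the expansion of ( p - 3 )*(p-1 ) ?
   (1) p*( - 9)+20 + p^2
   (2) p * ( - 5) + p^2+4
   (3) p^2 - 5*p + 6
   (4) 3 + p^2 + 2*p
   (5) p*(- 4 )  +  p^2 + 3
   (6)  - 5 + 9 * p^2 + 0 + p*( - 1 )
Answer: 5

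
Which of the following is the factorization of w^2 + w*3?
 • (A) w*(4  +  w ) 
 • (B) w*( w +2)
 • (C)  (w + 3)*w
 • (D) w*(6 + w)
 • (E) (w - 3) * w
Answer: C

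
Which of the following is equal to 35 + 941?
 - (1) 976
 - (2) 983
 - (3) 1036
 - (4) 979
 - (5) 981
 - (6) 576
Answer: 1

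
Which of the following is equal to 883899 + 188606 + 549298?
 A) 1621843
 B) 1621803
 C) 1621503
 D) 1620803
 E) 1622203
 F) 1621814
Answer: B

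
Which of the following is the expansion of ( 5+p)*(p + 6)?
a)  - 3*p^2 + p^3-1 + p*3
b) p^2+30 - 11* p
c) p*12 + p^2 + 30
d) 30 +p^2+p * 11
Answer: d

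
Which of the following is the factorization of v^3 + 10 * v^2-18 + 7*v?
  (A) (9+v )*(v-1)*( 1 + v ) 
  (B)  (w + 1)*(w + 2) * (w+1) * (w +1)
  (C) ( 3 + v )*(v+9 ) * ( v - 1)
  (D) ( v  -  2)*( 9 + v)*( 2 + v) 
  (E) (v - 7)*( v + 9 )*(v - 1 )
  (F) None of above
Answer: F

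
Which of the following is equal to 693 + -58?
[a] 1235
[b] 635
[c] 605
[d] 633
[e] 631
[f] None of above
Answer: b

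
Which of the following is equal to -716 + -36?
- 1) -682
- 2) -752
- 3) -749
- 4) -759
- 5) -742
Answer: 2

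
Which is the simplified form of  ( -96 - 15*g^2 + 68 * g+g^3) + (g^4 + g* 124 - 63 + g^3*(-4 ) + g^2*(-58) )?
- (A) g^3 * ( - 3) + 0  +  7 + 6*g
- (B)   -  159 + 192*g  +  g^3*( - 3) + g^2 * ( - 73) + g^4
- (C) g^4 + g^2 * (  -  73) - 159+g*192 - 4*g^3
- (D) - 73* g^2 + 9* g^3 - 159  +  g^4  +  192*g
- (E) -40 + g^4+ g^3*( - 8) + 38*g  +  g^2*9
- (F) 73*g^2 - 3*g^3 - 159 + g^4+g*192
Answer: B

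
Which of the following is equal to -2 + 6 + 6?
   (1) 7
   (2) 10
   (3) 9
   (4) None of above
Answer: 2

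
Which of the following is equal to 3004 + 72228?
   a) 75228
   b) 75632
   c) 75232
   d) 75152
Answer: c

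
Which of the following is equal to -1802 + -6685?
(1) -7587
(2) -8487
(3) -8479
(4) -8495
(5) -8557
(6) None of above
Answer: 2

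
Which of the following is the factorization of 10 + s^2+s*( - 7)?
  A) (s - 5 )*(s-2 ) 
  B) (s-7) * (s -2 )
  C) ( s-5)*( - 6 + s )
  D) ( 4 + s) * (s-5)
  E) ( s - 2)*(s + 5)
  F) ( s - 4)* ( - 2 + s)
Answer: A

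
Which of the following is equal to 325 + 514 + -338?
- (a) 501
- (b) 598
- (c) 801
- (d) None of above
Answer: a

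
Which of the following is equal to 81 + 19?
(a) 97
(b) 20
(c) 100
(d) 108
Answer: c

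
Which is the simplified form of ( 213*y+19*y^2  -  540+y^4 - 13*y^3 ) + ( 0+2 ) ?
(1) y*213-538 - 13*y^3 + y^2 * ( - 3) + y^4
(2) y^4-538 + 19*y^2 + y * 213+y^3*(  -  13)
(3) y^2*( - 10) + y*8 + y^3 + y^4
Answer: 2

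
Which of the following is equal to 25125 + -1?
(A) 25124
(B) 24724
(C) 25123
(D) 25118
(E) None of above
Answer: A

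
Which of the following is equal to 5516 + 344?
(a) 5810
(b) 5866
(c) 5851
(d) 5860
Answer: d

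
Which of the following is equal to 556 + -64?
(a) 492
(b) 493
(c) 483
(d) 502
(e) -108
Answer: a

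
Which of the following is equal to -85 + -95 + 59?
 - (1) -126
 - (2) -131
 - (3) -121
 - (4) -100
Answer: 3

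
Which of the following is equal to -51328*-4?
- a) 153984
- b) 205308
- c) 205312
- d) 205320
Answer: c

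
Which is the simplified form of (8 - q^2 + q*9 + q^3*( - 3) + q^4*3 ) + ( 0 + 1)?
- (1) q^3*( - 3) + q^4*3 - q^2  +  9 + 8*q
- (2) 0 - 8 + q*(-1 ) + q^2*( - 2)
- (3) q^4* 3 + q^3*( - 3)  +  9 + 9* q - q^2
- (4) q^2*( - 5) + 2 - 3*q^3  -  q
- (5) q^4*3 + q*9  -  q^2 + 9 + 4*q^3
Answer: 3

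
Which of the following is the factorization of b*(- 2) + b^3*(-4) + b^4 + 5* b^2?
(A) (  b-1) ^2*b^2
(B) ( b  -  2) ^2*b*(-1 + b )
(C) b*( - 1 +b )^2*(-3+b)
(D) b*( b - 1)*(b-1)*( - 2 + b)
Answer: D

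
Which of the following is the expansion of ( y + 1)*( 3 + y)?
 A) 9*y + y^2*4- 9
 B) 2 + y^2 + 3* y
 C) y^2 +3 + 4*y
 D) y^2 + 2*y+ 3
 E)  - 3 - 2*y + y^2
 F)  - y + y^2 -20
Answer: C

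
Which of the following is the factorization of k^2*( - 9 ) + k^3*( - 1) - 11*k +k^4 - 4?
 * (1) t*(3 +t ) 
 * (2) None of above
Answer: 2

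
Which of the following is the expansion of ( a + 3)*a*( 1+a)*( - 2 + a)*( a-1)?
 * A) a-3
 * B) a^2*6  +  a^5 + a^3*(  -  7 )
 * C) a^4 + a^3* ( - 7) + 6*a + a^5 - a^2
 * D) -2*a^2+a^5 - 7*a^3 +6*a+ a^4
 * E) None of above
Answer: C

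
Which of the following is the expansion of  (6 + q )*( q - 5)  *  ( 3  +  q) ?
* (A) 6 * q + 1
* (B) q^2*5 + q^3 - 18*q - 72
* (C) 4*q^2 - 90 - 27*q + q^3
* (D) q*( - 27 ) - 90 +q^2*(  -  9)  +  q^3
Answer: C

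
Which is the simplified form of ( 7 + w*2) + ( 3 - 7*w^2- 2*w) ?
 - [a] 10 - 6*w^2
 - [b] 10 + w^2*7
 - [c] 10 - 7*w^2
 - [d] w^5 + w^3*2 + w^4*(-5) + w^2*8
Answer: c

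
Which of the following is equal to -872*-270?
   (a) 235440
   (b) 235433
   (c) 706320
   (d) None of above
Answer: a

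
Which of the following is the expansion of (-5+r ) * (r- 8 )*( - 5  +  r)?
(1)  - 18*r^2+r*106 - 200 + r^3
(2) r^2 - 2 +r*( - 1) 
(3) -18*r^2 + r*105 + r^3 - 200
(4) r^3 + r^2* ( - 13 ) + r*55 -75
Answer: 3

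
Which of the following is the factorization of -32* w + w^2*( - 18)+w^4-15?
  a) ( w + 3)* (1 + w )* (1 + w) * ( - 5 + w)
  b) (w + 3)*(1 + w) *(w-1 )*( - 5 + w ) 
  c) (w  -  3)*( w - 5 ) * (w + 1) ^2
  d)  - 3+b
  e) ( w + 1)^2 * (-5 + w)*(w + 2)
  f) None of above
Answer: a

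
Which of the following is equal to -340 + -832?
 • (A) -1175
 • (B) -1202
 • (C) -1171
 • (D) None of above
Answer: D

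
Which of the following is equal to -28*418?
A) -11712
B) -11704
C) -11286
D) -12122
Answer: B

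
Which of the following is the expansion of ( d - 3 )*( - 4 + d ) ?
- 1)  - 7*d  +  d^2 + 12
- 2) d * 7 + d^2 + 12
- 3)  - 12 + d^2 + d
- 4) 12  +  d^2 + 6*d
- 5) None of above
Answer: 1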